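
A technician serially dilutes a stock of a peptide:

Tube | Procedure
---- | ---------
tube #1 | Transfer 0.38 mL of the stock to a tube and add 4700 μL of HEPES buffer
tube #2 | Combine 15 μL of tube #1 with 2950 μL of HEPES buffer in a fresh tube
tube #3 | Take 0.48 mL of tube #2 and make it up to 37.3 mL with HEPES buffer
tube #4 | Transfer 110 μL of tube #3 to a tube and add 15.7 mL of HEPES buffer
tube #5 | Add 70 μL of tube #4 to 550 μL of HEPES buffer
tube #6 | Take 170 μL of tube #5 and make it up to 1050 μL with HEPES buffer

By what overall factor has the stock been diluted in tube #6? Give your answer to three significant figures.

1.61 × 10^9

Step 1: 0.38 mL + 4700 μL = 5.08 mL total → factor 5.08/0.38 = 13.368
Step 2: 15 μL + 2950 μL = 2965 μL total → factor 2965/15 = 197.67
Step 3: 0.48 mL brought to 37.3 mL → factor 37.3/0.48 = 77.708
Step 4: 110 μL + 15.7 mL = 15810 μL total → factor 15810/110 = 143.73
Step 5: 70 μL + 550 μL = 620 μL total → factor 620/70 = 8.8571
Step 6: 170 μL brought to 1050 μL → factor 1050/170 = 6.1765
Overall dilution factor = 13.368 × 197.67 × 77.708 × 143.73 × 8.8571 × 6.1765 = 1.6146 × 10^9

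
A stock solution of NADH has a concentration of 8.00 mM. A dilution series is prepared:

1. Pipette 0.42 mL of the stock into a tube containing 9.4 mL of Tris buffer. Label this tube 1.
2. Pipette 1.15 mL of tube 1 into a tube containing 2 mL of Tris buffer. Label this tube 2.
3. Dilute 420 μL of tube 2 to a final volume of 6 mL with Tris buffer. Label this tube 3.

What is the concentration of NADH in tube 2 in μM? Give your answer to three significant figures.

Step 1: 0.42 mL + 9.4 mL = 9.82 mL total → factor 9.82/0.42 = 23.381
Step 2: 1.15 mL + 2 mL = 3.15 mL total → factor 3.15/1.15 = 2.7391
Dilution factor through tube 2 = 23.381 × 2.7391 = 64.043
[tube 2] = 8.00 mM / 64.043 = 0.1249 mM = 125 μM

125 μM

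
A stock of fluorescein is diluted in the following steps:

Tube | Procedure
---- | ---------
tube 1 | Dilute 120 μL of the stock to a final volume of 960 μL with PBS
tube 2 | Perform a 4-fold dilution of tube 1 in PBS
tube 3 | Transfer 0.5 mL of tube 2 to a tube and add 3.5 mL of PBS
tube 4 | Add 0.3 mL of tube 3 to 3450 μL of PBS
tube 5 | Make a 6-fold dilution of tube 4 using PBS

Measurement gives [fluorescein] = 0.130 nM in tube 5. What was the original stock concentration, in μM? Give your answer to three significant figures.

Step 1: 120 μL brought to 960 μL → factor 960/120 = 8
Step 2: 4-fold → factor 4
Step 3: 0.5 mL + 3.5 mL = 4 mL total → factor 4/0.5 = 8
Step 4: 0.3 mL + 3450 μL = 3.75 mL total → factor 3.75/0.3 = 12.5
Step 5: 6-fold → factor 6
Overall dilution factor = 8 × 4 × 8 × 12.5 × 6 = 19200
Stock = 0.130 nM × 19200 = 2496 nM = 2.50 μM

2.50 μM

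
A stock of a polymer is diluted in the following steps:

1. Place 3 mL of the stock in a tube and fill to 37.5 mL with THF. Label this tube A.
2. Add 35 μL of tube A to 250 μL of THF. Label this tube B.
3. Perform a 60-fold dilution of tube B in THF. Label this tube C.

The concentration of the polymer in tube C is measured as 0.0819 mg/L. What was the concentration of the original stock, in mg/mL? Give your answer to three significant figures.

0.500 mg/mL

Step 1: 3 mL brought to 37.5 mL → factor 37.5/3 = 12.5
Step 2: 35 μL + 250 μL = 285 μL total → factor 285/35 = 8.1429
Step 3: 60-fold → factor 60
Overall dilution factor = 12.5 × 8.1429 × 60 = 6107.1
Stock = 0.0819 mg/L × 6107.1 = 500.2 mg/L = 0.500 mg/mL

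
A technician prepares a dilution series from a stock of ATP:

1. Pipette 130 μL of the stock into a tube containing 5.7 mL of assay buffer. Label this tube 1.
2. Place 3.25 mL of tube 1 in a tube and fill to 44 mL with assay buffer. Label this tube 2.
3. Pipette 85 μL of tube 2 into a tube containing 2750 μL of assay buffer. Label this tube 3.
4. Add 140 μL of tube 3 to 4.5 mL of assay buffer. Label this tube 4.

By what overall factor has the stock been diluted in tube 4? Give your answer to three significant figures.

Step 1: 130 μL + 5.7 mL = 5830 μL total → factor 5830/130 = 44.846
Step 2: 3.25 mL brought to 44 mL → factor 44/3.25 = 13.538
Step 3: 85 μL + 2750 μL = 2835 μL total → factor 2835/85 = 33.353
Step 4: 140 μL + 4.5 mL = 4640 μL total → factor 4640/140 = 33.143
Overall dilution factor = 44.846 × 13.538 × 33.353 × 33.143 = 6.7115 × 10^5

6.71 × 10^5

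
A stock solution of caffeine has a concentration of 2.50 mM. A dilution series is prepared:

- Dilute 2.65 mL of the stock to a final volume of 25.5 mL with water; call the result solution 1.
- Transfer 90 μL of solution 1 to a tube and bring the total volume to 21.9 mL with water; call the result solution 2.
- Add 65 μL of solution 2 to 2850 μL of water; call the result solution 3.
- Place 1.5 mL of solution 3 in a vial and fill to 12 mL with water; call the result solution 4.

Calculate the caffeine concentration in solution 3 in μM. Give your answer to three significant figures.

0.0238 μM

Step 1: 2.65 mL brought to 25.5 mL → factor 25.5/2.65 = 9.6226
Step 2: 90 μL brought to 21.9 mL → factor 21900/90 = 243.33
Step 3: 65 μL + 2850 μL = 2915 μL total → factor 2915/65 = 44.846
Dilution factor through solution 3 = 9.6226 × 243.33 × 44.846 = 1.0501 × 10^5
[solution 3] = 2.50 mM / 1.0501 × 10^5 = 2.381 × 10^-5 mM = 0.0238 μM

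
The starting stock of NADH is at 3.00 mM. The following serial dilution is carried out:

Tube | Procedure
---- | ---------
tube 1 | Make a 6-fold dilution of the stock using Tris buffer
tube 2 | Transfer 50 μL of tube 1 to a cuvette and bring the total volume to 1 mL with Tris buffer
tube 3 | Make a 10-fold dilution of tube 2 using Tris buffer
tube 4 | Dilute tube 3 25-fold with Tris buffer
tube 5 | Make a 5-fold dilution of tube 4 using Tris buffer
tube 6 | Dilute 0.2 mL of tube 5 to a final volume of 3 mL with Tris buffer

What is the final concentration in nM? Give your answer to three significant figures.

1.33 nM

Step 1: 6-fold → factor 6
Step 2: 50 μL brought to 1 mL → factor 1000/50 = 20
Step 3: 10-fold → factor 10
Step 4: 25-fold → factor 25
Step 5: 5-fold → factor 5
Step 6: 0.2 mL brought to 3 mL → factor 3/0.2 = 15
Overall dilution factor = 6 × 20 × 10 × 25 × 5 × 15 = 2.25 × 10^6
Final = 3.00 mM / 2.25 × 10^6 = 1.333 × 10^-6 mM = 1.33 nM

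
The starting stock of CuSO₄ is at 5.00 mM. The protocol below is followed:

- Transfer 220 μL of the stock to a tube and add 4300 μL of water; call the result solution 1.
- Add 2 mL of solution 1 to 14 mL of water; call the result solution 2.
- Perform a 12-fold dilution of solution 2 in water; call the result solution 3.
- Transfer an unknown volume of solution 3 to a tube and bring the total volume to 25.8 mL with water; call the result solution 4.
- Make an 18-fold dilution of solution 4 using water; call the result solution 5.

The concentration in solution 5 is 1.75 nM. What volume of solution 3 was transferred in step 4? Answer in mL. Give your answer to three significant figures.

0.321 mL

Step 1: 220 μL + 4300 μL = 4520 μL total → factor 4520/220 = 20.545
Step 2: 2 mL + 14 mL = 16 mL total → factor 16/2 = 8
Step 3: 12-fold → factor 12
Step 4: v brought to 25.8 mL → factor = 25.8 mL/v
Step 5: 18-fold → factor 18
Product of known-step factors = 35503
Overall factor = 5.00 mM / (1.75 nM) = 2.8571 × 10^6
Step-4 factor = 2.8571 × 10^6 / 35503 = 80.477
v = 25.8 mL / 80.477 = 0.321 mL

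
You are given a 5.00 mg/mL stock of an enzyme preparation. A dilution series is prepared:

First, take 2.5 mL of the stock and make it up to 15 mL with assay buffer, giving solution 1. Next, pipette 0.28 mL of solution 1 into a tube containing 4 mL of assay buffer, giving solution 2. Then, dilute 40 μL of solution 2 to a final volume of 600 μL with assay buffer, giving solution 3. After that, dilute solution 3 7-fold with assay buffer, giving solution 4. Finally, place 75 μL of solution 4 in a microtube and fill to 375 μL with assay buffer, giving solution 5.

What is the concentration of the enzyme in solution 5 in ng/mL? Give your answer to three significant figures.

104 ng/mL

Step 1: 2.5 mL brought to 15 mL → factor 15/2.5 = 6
Step 2: 0.28 mL + 4 mL = 4.28 mL total → factor 4.28/0.28 = 15.286
Step 3: 40 μL brought to 600 μL → factor 600/40 = 15
Step 4: 7-fold → factor 7
Step 5: 75 μL brought to 375 μL → factor 375/75 = 5
Overall dilution factor = 6 × 15.286 × 15 × 7 × 5 = 48150
Final = 5.00 mg/mL / 48150 = 0.0001038 mg/mL = 104 ng/mL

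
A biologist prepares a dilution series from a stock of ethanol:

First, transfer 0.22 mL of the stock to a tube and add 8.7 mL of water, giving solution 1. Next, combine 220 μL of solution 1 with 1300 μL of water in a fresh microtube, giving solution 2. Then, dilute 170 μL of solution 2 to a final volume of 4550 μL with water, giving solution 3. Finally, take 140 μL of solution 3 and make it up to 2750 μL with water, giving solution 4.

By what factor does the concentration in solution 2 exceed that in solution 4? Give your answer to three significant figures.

Step 1: 0.22 mL + 8.7 mL = 8.92 mL total → factor 8.92/0.22 = 40.545
Step 2: 220 μL + 1300 μL = 1520 μL total → factor 1520/220 = 6.9091
Step 3: 170 μL brought to 4550 μL → factor 4550/170 = 26.765
Step 4: 140 μL brought to 2750 μL → factor 2750/140 = 19.643
Dilution factor to solution 2 = 280.13; to solution 4 = 1.4728 × 10^5
[solution 2]/[solution 4] = (factor to solution 4)/(factor to solution 2) = 1.4728 × 10^5/280.13 = 526

526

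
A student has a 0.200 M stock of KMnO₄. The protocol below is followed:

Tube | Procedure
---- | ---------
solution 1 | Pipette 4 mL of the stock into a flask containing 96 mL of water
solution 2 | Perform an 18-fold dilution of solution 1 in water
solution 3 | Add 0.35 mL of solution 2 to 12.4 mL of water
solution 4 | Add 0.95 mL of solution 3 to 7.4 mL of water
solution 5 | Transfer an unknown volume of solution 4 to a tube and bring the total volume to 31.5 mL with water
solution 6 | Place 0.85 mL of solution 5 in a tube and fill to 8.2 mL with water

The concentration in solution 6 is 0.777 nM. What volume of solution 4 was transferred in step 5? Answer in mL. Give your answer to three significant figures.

Step 1: 4 mL + 96 mL = 100 mL total → factor 100/4 = 25
Step 2: 18-fold → factor 18
Step 3: 0.35 mL + 12.4 mL = 12.75 mL total → factor 12.75/0.35 = 36.429
Step 4: 0.95 mL + 7.4 mL = 8.35 mL total → factor 8.35/0.95 = 8.7895
Step 5: v brought to 31.5 mL → factor = 31.5 mL/v
Step 6: 0.85 mL brought to 8.2 mL → factor 8.2/0.85 = 9.6471
Product of known-step factors = 1.39 × 10^6
Overall factor = 0.200 M / (0.777 nM) = 2.574 × 10^8
Step-5 factor = 2.574 × 10^8 / 1.39 × 10^6 = 185.18
v = 31.5 mL / 185.18 = 0.170 mL

0.170 mL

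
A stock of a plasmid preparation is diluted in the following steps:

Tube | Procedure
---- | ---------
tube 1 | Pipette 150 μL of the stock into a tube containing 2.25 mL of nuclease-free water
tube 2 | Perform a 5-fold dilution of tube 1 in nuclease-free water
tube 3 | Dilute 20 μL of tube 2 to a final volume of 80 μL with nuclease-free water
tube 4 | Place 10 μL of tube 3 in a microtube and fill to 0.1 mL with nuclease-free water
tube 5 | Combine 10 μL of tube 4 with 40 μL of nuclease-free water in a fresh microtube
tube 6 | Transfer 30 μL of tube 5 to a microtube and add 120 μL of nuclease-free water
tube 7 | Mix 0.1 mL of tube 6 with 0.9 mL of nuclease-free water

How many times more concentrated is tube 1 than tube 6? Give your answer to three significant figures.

5.00 × 10^3

Step 1: 150 μL + 2.25 mL = 2400 μL total → factor 2400/150 = 16
Step 2: 5-fold → factor 5
Step 3: 20 μL brought to 80 μL → factor 80/20 = 4
Step 4: 10 μL brought to 0.1 mL → factor 100/10 = 10
Step 5: 10 μL + 40 μL = 50 μL total → factor 50/10 = 5
Step 6: 30 μL + 120 μL = 150 μL total → factor 150/30 = 5
Dilution factor to tube 1 = 16; to tube 6 = 80000
[tube 1]/[tube 6] = (factor to tube 6)/(factor to tube 1) = 80000/16 = 5.00 × 10^3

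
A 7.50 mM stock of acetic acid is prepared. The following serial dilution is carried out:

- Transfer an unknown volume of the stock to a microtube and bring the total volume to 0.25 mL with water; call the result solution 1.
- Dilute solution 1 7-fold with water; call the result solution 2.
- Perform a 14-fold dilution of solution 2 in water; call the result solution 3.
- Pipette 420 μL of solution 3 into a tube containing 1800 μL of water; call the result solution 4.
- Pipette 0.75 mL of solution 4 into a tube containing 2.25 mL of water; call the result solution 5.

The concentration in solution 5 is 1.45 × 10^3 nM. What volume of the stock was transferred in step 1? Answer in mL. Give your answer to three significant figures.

0.100 mL

Step 1: v brought to 0.25 mL → factor = 0.25 mL/v
Step 2: 7-fold → factor 7
Step 3: 14-fold → factor 14
Step 4: 420 μL + 1800 μL = 2220 μL total → factor 2220/420 = 5.2857
Step 5: 0.75 mL + 2.25 mL = 3 mL total → factor 3/0.75 = 4
Product of known-step factors = 2072
Overall factor = 7.50 mM / (1.45 × 10^3 nM) = 5172.4
Step-1 factor = 5172.4 / 2072 = 2.4963
v = 0.25 mL / 2.4963 = 0.100 mL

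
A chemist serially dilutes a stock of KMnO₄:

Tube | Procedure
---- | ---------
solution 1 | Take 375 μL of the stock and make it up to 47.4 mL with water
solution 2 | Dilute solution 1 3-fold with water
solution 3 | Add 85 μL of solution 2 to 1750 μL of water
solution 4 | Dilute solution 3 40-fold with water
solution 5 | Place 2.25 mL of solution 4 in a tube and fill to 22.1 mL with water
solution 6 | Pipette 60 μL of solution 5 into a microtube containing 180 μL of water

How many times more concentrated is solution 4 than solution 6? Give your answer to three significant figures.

39.3

Step 1: 375 μL brought to 47.4 mL → factor 47400/375 = 126.4
Step 2: 3-fold → factor 3
Step 3: 85 μL + 1750 μL = 1835 μL total → factor 1835/85 = 21.588
Step 4: 40-fold → factor 40
Step 5: 2.25 mL brought to 22.1 mL → factor 22.1/2.25 = 9.8222
Step 6: 60 μL + 180 μL = 240 μL total → factor 240/60 = 4
Dilution factor to solution 4 = 3.2745 × 10^5; to solution 6 = 1.2865 × 10^7
[solution 4]/[solution 6] = (factor to solution 6)/(factor to solution 4) = 1.2865 × 10^7/3.2745 × 10^5 = 39.3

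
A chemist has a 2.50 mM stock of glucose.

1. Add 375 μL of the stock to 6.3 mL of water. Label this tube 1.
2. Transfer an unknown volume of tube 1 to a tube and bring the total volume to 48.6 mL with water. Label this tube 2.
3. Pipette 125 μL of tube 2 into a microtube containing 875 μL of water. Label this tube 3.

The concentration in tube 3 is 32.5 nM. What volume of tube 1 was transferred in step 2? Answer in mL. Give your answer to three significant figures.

Step 1: 375 μL + 6.3 mL = 6675 μL total → factor 6675/375 = 17.8
Step 2: v brought to 48.6 mL → factor = 48.6 mL/v
Step 3: 125 μL + 875 μL = 1000 μL total → factor 1000/125 = 8
Product of known-step factors = 142.4
Overall factor = 2.50 mM / (32.5 nM) = 76923
Step-2 factor = 76923 / 142.4 = 540.19
v = 48.6 mL / 540.19 = 0.0900 mL

0.0900 mL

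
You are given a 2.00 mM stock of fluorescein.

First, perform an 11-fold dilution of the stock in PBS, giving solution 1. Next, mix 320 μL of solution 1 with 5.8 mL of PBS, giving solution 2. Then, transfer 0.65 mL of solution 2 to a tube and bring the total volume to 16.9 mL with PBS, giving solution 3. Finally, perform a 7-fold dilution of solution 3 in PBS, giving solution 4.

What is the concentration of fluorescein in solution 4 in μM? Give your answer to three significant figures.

Step 1: 11-fold → factor 11
Step 2: 320 μL + 5.8 mL = 6120 μL total → factor 6120/320 = 19.125
Step 3: 0.65 mL brought to 16.9 mL → factor 16.9/0.65 = 26
Step 4: 7-fold → factor 7
Overall dilution factor = 11 × 19.125 × 26 × 7 = 38288
Final = 2.00 mM / 38288 = 5.224 × 10^-5 mM = 0.0522 μM

0.0522 μM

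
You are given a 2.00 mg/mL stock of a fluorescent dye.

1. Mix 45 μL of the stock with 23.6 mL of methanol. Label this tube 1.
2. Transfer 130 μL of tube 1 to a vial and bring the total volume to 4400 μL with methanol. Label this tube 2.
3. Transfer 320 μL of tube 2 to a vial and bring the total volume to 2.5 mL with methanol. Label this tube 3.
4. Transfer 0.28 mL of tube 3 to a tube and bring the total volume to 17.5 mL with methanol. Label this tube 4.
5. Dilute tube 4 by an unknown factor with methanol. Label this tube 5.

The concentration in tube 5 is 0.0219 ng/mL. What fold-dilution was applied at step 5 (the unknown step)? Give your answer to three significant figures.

Step 1: 45 μL + 23.6 mL = 23645 μL total → factor 23645/45 = 525.44
Step 2: 130 μL brought to 4400 μL → factor 4400/130 = 33.846
Step 3: 320 μL brought to 2.5 mL → factor 2500/320 = 7.8125
Step 4: 0.28 mL brought to 17.5 mL → factor 17.5/0.28 = 62.5
Step 5: unknown factor x
Product of known-step factors = 8.6837 × 10^6
Overall factor = 2.00 mg/mL / (0.0219 ng/mL) = 9.1324 × 10^7
x = 9.1324 × 10^7 / 8.6837 × 10^6 = 10.5

10.5-fold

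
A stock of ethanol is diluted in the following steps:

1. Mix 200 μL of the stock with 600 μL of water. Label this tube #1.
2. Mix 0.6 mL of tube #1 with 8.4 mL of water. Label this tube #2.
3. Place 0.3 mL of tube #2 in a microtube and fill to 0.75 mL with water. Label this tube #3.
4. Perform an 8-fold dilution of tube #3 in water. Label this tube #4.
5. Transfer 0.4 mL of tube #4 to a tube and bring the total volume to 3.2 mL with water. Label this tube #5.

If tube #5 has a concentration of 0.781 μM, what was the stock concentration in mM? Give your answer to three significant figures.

7.50 mM

Step 1: 200 μL + 600 μL = 800 μL total → factor 800/200 = 4
Step 2: 0.6 mL + 8.4 mL = 9 mL total → factor 9/0.6 = 15
Step 3: 0.3 mL brought to 0.75 mL → factor 0.75/0.3 = 2.5
Step 4: 8-fold → factor 8
Step 5: 0.4 mL brought to 3.2 mL → factor 3.2/0.4 = 8
Overall dilution factor = 4 × 15 × 2.5 × 8 × 8 = 9600
Stock = 0.781 μM × 9600 = 7498 μM = 7.50 mM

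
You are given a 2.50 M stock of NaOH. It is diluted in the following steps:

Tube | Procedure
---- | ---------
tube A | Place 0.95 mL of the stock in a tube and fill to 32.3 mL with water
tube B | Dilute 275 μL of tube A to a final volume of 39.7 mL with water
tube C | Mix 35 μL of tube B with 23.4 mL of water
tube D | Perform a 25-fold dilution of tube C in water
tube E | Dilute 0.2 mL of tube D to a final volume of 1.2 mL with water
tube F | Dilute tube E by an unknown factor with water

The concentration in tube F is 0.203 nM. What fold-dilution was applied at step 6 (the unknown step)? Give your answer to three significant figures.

25.0-fold

Step 1: 0.95 mL brought to 32.3 mL → factor 32.3/0.95 = 34
Step 2: 275 μL brought to 39.7 mL → factor 39700/275 = 144.36
Step 3: 35 μL + 23.4 mL = 23435 μL total → factor 23435/35 = 669.57
Step 4: 25-fold → factor 25
Step 5: 0.2 mL brought to 1.2 mL → factor 1.2/0.2 = 6
Step 6: unknown factor x
Product of known-step factors = 4.9298 × 10^8
Overall factor = 2.50 M / (0.203 nM) = 1.2315 × 10^10
x = 1.2315 × 10^10 / 4.9298 × 10^8 = 25.0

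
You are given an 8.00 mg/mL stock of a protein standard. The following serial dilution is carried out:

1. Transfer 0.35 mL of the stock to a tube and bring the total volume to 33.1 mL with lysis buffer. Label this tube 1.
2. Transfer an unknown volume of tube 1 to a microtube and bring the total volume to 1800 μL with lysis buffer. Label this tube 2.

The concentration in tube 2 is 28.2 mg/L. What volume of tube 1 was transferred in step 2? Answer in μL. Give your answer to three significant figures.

Step 1: 0.35 mL brought to 33.1 mL → factor 33.1/0.35 = 94.571
Step 2: v brought to 1800 μL → factor = 1800 μL/v
Product of known-step factors = 94.571
Overall factor = 8.00 mg/mL / (28.2 mg/L) = 283.69
Step-2 factor = 283.69 / 94.571 = 2.9997
v = 1800 μL / 2.9997 = 600 μL

600 μL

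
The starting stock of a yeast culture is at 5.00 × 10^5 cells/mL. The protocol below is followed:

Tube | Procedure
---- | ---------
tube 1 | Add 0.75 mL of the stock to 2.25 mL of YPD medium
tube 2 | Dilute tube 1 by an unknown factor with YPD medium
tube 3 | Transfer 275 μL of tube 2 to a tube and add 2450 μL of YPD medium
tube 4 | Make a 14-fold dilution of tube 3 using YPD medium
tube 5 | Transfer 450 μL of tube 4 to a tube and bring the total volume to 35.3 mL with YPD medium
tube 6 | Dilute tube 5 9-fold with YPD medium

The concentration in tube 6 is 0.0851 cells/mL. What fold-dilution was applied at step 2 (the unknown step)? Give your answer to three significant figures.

15.0-fold

Step 1: 0.75 mL + 2.25 mL = 3 mL total → factor 3/0.75 = 4
Step 2: unknown factor x
Step 3: 275 μL + 2450 μL = 2725 μL total → factor 2725/275 = 9.9091
Step 4: 14-fold → factor 14
Step 5: 450 μL brought to 35.3 mL → factor 35300/450 = 78.444
Step 6: 9-fold → factor 9
Product of known-step factors = 3.9177 × 10^5
Overall factor = 5.00 × 10^5 cells/mL / (0.0851 cells/mL) = 5.8754 × 10^6
x = 5.8754 × 10^6 / 3.9177 × 10^5 = 15.0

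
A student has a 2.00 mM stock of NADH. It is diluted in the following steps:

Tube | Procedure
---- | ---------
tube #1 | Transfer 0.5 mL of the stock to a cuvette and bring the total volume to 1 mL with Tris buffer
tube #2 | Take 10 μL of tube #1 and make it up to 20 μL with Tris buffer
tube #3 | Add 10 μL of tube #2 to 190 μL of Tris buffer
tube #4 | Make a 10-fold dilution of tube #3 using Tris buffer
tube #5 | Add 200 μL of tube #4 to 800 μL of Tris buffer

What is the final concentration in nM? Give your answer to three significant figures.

500 nM

Step 1: 0.5 mL brought to 1 mL → factor 1/0.5 = 2
Step 2: 10 μL brought to 20 μL → factor 20/10 = 2
Step 3: 10 μL + 190 μL = 200 μL total → factor 200/10 = 20
Step 4: 10-fold → factor 10
Step 5: 200 μL + 800 μL = 1000 μL total → factor 1000/200 = 5
Overall dilution factor = 2 × 2 × 20 × 10 × 5 = 4000
Final = 2.00 mM / 4000 = 0.0005000 mM = 500 nM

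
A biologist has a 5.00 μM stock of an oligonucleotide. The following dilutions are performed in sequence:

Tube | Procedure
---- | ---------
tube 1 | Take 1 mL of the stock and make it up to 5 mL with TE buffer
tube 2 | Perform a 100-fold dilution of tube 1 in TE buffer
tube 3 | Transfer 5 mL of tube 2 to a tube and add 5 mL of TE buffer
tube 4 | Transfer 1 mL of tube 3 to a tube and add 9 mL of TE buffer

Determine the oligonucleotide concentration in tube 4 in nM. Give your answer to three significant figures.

0.500 nM

Step 1: 1 mL brought to 5 mL → factor 5/1 = 5
Step 2: 100-fold → factor 100
Step 3: 5 mL + 5 mL = 10 mL total → factor 10/5 = 2
Step 4: 1 mL + 9 mL = 10 mL total → factor 10/1 = 10
Overall dilution factor = 5 × 100 × 2 × 10 = 10000
Final = 5.00 μM / 10000 = 0.0005000 μM = 0.500 nM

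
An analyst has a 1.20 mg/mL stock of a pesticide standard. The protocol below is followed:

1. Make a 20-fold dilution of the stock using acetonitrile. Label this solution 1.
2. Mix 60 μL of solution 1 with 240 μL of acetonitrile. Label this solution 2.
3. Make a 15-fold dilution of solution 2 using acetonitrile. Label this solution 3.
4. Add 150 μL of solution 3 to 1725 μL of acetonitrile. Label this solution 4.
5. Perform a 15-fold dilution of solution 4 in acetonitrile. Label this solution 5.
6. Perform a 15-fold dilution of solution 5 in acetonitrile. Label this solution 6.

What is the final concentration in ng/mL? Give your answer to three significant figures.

Step 1: 20-fold → factor 20
Step 2: 60 μL + 240 μL = 300 μL total → factor 300/60 = 5
Step 3: 15-fold → factor 15
Step 4: 150 μL + 1725 μL = 1875 μL total → factor 1875/150 = 12.5
Step 5: 15-fold → factor 15
Step 6: 15-fold → factor 15
Overall dilution factor = 20 × 5 × 15 × 12.5 × 15 × 15 = 4.2188 × 10^6
Final = 1.20 mg/mL / 4.2188 × 10^6 = 2.844 × 10^-7 mg/mL = 0.284 ng/mL

0.284 ng/mL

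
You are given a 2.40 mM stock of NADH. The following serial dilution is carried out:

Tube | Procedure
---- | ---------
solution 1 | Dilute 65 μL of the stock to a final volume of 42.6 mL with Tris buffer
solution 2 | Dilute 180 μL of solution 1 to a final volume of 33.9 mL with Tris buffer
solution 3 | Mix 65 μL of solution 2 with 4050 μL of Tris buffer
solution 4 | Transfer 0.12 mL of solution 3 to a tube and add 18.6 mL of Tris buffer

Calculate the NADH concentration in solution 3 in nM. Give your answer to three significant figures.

0.307 nM

Step 1: 65 μL brought to 42.6 mL → factor 42600/65 = 655.38
Step 2: 180 μL brought to 33.9 mL → factor 33900/180 = 188.33
Step 3: 65 μL + 4050 μL = 4115 μL total → factor 4115/65 = 63.308
Dilution factor through solution 3 = 655.38 × 188.33 × 63.308 = 7.8141 × 10^6
[solution 3] = 2.40 mM / 7.8141 × 10^6 = 3.071 × 10^-7 mM = 0.307 nM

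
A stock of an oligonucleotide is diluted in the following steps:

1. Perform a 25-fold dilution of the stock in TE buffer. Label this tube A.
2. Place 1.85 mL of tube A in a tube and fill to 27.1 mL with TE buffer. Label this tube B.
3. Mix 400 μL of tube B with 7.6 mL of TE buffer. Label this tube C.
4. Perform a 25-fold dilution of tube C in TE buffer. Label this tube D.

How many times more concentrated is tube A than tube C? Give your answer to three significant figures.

Step 1: 25-fold → factor 25
Step 2: 1.85 mL brought to 27.1 mL → factor 27.1/1.85 = 14.649
Step 3: 400 μL + 7.6 mL = 8000 μL total → factor 8000/400 = 20
Dilution factor to tube A = 25; to tube C = 7324.3
[tube A]/[tube C] = (factor to tube C)/(factor to tube A) = 7324.3/25 = 293

293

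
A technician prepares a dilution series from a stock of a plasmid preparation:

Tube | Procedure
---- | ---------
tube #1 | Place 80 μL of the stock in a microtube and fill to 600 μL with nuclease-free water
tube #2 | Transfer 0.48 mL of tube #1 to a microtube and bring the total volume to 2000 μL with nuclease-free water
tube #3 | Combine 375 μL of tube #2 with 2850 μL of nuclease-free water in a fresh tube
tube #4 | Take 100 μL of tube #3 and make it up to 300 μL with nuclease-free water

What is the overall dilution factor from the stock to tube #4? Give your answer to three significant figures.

Step 1: 80 μL brought to 600 μL → factor 600/80 = 7.5
Step 2: 0.48 mL brought to 2000 μL → factor 2/0.48 = 4.1667
Step 3: 375 μL + 2850 μL = 3225 μL total → factor 3225/375 = 8.6
Step 4: 100 μL brought to 300 μL → factor 300/100 = 3
Overall dilution factor = 7.5 × 4.1667 × 8.6 × 3 = 806.25

806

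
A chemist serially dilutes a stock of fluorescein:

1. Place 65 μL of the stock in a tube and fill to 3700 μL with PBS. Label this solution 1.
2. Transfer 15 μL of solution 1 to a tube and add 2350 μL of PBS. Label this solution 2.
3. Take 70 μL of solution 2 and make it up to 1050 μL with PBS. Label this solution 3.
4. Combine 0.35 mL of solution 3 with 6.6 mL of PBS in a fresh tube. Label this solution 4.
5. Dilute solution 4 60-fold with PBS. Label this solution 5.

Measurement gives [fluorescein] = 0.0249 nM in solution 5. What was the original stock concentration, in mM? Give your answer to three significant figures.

3.99 mM

Step 1: 65 μL brought to 3700 μL → factor 3700/65 = 56.923
Step 2: 15 μL + 2350 μL = 2365 μL total → factor 2365/15 = 157.67
Step 3: 70 μL brought to 1050 μL → factor 1050/70 = 15
Step 4: 0.35 mL + 6.6 mL = 6.95 mL total → factor 6.95/0.35 = 19.857
Step 5: 60-fold → factor 60
Overall dilution factor = 56.923 × 157.67 × 15 × 19.857 × 60 = 1.6039 × 10^8
Stock = 0.0249 nM × 1.6039 × 10^8 = 3.994 × 10^6 nM = 3.99 mM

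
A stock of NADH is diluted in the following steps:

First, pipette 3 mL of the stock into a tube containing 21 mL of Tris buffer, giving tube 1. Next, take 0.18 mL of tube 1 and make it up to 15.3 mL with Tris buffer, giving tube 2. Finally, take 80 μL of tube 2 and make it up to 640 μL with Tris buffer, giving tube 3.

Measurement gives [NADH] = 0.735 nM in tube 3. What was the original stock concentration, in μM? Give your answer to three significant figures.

Step 1: 3 mL + 21 mL = 24 mL total → factor 24/3 = 8
Step 2: 0.18 mL brought to 15.3 mL → factor 15.3/0.18 = 85
Step 3: 80 μL brought to 640 μL → factor 640/80 = 8
Overall dilution factor = 8 × 85 × 8 = 5440
Stock = 0.735 nM × 5440 = 3998 nM = 4.00 μM

4.00 μM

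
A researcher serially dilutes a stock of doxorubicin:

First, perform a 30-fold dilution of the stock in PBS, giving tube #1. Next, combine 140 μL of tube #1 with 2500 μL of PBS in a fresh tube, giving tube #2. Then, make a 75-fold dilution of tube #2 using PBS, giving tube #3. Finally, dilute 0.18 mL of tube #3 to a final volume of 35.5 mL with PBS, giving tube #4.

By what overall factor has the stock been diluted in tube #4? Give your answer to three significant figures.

Step 1: 30-fold → factor 30
Step 2: 140 μL + 2500 μL = 2640 μL total → factor 2640/140 = 18.857
Step 3: 75-fold → factor 75
Step 4: 0.18 mL brought to 35.5 mL → factor 35.5/0.18 = 197.22
Overall dilution factor = 30 × 18.857 × 75 × 197.22 = 8.3679 × 10^6

8.37 × 10^6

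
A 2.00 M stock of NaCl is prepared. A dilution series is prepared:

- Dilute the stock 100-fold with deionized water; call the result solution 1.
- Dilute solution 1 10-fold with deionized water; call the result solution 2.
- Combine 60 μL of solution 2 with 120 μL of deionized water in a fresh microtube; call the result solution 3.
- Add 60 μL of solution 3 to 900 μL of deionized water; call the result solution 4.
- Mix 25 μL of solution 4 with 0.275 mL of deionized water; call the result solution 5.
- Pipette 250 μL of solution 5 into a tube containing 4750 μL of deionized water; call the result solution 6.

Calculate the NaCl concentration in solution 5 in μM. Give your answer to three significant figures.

Step 1: 100-fold → factor 100
Step 2: 10-fold → factor 10
Step 3: 60 μL + 120 μL = 180 μL total → factor 180/60 = 3
Step 4: 60 μL + 900 μL = 960 μL total → factor 960/60 = 16
Step 5: 25 μL + 0.275 mL = 300 μL total → factor 300/25 = 12
Dilution factor through solution 5 = 100 × 10 × 3 × 16 × 12 = 5.76 × 10^5
[solution 5] = 2.00 M / 5.76 × 10^5 = 3.472 × 10^-6 M = 3.47 μM

3.47 μM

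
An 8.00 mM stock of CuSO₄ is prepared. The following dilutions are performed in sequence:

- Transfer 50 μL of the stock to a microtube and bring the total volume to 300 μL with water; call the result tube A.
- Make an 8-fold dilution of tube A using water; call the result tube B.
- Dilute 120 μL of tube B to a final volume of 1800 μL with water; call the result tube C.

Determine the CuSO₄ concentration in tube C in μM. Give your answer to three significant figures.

11.1 μM

Step 1: 50 μL brought to 300 μL → factor 300/50 = 6
Step 2: 8-fold → factor 8
Step 3: 120 μL brought to 1800 μL → factor 1800/120 = 15
Overall dilution factor = 6 × 8 × 15 = 720
Final = 8.00 mM / 720 = 0.01111 mM = 11.1 μM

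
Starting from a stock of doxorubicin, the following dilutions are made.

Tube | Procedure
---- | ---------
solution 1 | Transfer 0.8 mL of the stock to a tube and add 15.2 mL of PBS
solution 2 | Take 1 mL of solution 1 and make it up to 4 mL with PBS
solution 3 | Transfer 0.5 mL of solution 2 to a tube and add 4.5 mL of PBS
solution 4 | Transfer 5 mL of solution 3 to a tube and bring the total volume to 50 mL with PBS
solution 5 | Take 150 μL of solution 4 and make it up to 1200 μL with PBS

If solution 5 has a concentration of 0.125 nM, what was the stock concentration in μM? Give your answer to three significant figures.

8.00 μM

Step 1: 0.8 mL + 15.2 mL = 16 mL total → factor 16/0.8 = 20
Step 2: 1 mL brought to 4 mL → factor 4/1 = 4
Step 3: 0.5 mL + 4.5 mL = 5 mL total → factor 5/0.5 = 10
Step 4: 5 mL brought to 50 mL → factor 50/5 = 10
Step 5: 150 μL brought to 1200 μL → factor 1200/150 = 8
Overall dilution factor = 20 × 4 × 10 × 10 × 8 = 64000
Stock = 0.125 nM × 64000 = 8000 nM = 8.00 μM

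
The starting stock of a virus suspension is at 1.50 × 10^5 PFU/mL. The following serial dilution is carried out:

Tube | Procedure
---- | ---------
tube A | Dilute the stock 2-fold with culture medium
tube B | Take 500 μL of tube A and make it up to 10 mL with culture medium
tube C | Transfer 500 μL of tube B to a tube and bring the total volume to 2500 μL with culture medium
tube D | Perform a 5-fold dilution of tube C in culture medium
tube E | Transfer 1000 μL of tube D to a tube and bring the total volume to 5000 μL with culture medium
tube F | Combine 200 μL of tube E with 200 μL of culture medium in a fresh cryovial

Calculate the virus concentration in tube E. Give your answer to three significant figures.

30.0 PFU/mL

Step 1: 2-fold → factor 2
Step 2: 500 μL brought to 10 mL → factor 10000/500 = 20
Step 3: 500 μL brought to 2500 μL → factor 2500/500 = 5
Step 4: 5-fold → factor 5
Step 5: 1000 μL brought to 5000 μL → factor 5000/1000 = 5
Dilution factor through tube E = 2 × 20 × 5 × 5 × 5 = 5000
[tube E] = 1.50 × 10^5 PFU/mL / 5000 = 30.0 PFU/mL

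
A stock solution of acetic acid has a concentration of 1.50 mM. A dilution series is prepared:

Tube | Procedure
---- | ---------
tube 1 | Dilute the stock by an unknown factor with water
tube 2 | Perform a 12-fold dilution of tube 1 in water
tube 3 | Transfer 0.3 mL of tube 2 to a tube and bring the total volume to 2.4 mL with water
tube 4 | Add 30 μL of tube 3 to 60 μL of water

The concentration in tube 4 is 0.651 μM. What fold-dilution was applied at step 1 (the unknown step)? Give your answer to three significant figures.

Step 1: unknown factor x
Step 2: 12-fold → factor 12
Step 3: 0.3 mL brought to 2.4 mL → factor 2.4/0.3 = 8
Step 4: 30 μL + 60 μL = 90 μL total → factor 90/30 = 3
Product of known-step factors = 288
Overall factor = 1.50 mM / (0.651 μM) = 2304.1
x = 2304.1 / 288 = 8.00

8.00-fold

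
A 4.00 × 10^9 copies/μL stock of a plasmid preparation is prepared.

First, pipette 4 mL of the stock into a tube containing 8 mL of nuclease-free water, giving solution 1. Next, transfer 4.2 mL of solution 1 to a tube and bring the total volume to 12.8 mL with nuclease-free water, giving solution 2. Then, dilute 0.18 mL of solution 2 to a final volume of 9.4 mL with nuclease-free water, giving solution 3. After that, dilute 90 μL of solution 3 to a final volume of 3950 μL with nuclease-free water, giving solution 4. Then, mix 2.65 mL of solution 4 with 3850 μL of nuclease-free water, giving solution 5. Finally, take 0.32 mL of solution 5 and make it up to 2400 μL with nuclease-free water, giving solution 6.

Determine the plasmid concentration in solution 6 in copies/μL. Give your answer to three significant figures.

Step 1: 4 mL + 8 mL = 12 mL total → factor 12/4 = 3
Step 2: 4.2 mL brought to 12.8 mL → factor 12.8/4.2 = 3.0476
Step 3: 0.18 mL brought to 9.4 mL → factor 9.4/0.18 = 52.222
Step 4: 90 μL brought to 3950 μL → factor 3950/90 = 43.889
Step 5: 2.65 mL + 3850 μL = 6.5 mL total → factor 6.5/2.65 = 2.4528
Step 6: 0.32 mL brought to 2400 μL → factor 2.4/0.32 = 7.5
Overall dilution factor = 3 × 3.0476 × 52.222 × 43.889 × 2.4528 × 7.5 = 3.855 × 10^5
Final = 4.00 × 10^9 copies/μL / 3.855 × 10^5 = 1.04 × 10^4 copies/μL

1.04 × 10^4 copies/μL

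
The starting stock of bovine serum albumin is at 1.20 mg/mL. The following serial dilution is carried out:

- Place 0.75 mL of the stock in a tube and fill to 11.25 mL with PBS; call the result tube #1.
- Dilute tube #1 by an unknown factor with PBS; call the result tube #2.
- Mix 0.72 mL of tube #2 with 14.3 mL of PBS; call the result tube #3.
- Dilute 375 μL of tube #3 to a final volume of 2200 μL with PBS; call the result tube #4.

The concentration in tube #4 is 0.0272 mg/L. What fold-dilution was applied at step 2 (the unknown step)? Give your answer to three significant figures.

24.0-fold

Step 1: 0.75 mL brought to 11.25 mL → factor 11.25/0.75 = 15
Step 2: unknown factor x
Step 3: 0.72 mL + 14.3 mL = 15.02 mL total → factor 15.02/0.72 = 20.861
Step 4: 375 μL brought to 2200 μL → factor 2200/375 = 5.8667
Product of known-step factors = 1835.8
Overall factor = 1.20 mg/mL / (0.0272 mg/L) = 44118
x = 44118 / 1835.8 = 24.0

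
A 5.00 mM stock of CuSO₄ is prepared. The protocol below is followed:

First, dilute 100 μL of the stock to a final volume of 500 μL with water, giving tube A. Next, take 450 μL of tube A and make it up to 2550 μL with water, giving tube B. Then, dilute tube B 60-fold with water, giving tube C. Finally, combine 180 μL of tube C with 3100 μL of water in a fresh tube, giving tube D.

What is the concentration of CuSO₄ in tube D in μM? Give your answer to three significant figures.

0.161 μM

Step 1: 100 μL brought to 500 μL → factor 500/100 = 5
Step 2: 450 μL brought to 2550 μL → factor 2550/450 = 5.6667
Step 3: 60-fold → factor 60
Step 4: 180 μL + 3100 μL = 3280 μL total → factor 3280/180 = 18.222
Overall dilution factor = 5 × 5.6667 × 60 × 18.222 = 30978
Final = 5.00 mM / 30978 = 0.0001614 mM = 0.161 μM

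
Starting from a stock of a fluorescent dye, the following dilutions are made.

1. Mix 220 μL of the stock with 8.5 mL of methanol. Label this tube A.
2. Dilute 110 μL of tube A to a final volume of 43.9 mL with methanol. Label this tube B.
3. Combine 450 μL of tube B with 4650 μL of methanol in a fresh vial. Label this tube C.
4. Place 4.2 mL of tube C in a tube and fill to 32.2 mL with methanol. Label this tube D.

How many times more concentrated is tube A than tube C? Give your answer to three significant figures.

4.52 × 10^3

Step 1: 220 μL + 8.5 mL = 8720 μL total → factor 8720/220 = 39.636
Step 2: 110 μL brought to 43.9 mL → factor 43900/110 = 399.09
Step 3: 450 μL + 4650 μL = 5100 μL total → factor 5100/450 = 11.333
Dilution factor to tube A = 39.636; to tube C = 1.7928 × 10^5
[tube A]/[tube C] = (factor to tube C)/(factor to tube A) = 1.7928 × 10^5/39.636 = 4.52 × 10^3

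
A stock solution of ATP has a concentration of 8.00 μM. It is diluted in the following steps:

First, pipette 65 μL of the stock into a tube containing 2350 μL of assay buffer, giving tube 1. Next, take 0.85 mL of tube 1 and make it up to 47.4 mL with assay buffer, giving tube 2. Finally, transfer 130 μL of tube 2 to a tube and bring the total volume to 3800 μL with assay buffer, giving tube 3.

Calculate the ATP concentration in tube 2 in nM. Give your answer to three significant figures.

3.86 nM

Step 1: 65 μL + 2350 μL = 2415 μL total → factor 2415/65 = 37.154
Step 2: 0.85 mL brought to 47.4 mL → factor 47.4/0.85 = 55.765
Dilution factor through tube 2 = 37.154 × 55.765 = 2071.9
[tube 2] = 8.00 μM / 2071.9 = 0.003861 μM = 3.86 nM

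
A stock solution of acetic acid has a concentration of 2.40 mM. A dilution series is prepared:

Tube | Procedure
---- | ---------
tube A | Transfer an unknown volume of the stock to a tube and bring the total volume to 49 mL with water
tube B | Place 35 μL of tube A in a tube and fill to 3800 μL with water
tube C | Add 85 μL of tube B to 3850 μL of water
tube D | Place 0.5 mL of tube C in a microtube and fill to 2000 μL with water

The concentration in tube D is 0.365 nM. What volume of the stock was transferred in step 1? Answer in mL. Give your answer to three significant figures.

Step 1: v brought to 49 mL → factor = 49 mL/v
Step 2: 35 μL brought to 3800 μL → factor 3800/35 = 108.57
Step 3: 85 μL + 3850 μL = 3935 μL total → factor 3935/85 = 46.294
Step 4: 0.5 mL brought to 2000 μL → factor 2/0.5 = 4
Product of known-step factors = 20105
Overall factor = 2.40 mM / (0.365 nM) = 6.5753 × 10^6
Step-1 factor = 6.5753 × 10^6 / 20105 = 327.05
v = 49 mL / 327.05 = 0.150 mL

0.150 mL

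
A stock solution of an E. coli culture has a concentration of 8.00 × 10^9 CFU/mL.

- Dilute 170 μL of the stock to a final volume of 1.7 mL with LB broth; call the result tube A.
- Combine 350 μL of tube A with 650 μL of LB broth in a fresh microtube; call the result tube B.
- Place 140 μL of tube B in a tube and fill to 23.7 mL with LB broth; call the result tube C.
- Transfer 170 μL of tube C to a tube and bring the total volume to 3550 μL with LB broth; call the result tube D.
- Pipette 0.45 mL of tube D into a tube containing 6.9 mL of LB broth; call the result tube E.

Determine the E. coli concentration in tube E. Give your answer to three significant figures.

Step 1: 170 μL brought to 1.7 mL → factor 1700/170 = 10
Step 2: 350 μL + 650 μL = 1000 μL total → factor 1000/350 = 2.8571
Step 3: 140 μL brought to 23.7 mL → factor 23700/140 = 169.29
Step 4: 170 μL brought to 3550 μL → factor 3550/170 = 20.882
Step 5: 0.45 mL + 6.9 mL = 7.35 mL total → factor 7.35/0.45 = 16.333
Overall dilution factor = 10 × 2.8571 × 169.29 × 20.882 × 16.333 = 1.6497 × 10^6
Final = 8.00 × 10^9 CFU/mL / 1.6497 × 10^6 = 4.85 × 10^3 CFU/mL

4.85 × 10^3 CFU/mL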